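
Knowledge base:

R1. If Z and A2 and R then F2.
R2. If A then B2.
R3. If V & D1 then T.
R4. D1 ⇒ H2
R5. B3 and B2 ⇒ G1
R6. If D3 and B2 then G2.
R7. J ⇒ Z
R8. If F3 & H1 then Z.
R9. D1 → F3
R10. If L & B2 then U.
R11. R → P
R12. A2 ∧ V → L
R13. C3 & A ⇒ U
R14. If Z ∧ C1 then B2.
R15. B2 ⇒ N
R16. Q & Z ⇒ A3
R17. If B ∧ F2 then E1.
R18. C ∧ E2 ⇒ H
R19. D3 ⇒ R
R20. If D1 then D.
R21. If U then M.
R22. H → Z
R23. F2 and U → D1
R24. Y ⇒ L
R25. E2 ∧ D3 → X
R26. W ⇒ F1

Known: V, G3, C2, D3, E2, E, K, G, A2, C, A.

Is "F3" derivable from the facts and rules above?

B2  (by R2: A)
L  (by R12: A2, V)
H  (by R18: C, E2)
R  (by R19: D3)
Z  (by R22: H)
F2  (by R1: Z, A2, R)
U  (by R10: L, B2)
D1  (by R23: F2, U)
F3  (by R9: D1)

Yes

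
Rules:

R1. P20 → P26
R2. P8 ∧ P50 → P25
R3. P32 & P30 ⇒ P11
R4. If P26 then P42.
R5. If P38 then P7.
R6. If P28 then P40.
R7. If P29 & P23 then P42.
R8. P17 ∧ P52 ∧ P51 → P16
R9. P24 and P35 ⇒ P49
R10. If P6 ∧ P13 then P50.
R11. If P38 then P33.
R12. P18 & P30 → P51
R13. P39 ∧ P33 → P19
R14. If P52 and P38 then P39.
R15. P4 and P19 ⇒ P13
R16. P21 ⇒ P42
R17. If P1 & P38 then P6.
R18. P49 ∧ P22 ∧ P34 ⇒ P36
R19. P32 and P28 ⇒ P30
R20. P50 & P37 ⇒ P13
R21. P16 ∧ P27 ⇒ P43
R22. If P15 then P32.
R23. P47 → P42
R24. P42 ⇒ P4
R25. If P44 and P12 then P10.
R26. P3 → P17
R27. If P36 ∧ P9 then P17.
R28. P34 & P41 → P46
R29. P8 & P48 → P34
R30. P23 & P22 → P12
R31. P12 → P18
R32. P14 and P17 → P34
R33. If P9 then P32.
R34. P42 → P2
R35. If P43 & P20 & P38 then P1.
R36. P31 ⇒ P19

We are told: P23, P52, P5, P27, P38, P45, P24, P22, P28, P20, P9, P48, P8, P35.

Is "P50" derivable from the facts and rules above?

Yes

P26  (by R1: P20)
P42  (by R4: P26)
P49  (by R9: P24, P35)
P33  (by R11: P38)
P39  (by R14: P52, P38)
P4  (by R24: P42)
P34  (by R29: P8, P48)
P12  (by R30: P23, P22)
P18  (by R31: P12)
P32  (by R33: P9)
P19  (by R13: P39, P33)
P13  (by R15: P4, P19)
P36  (by R18: P49, P22, P34)
P30  (by R19: P32, P28)
P17  (by R27: P36, P9)
P51  (by R12: P18, P30)
P16  (by R8: P17, P52, P51)
P43  (by R21: P16, P27)
P1  (by R35: P43, P20, P38)
P6  (by R17: P1, P38)
P50  (by R10: P6, P13)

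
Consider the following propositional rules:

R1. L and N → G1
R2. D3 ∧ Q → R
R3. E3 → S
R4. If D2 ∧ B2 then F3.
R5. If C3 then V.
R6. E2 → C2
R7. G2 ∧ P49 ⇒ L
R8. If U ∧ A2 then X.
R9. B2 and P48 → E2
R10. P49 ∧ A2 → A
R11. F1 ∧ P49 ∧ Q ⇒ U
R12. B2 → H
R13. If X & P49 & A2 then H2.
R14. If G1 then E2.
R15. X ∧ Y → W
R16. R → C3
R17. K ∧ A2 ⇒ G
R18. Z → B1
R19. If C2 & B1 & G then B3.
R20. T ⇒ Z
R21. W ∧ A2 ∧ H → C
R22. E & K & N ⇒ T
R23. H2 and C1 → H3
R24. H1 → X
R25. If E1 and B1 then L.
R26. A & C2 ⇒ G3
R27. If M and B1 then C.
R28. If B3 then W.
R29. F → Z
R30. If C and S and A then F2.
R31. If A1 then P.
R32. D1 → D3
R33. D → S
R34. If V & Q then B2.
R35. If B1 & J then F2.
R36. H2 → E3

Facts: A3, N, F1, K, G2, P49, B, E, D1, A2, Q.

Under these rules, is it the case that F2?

L  (by R7: G2, P49)
A  (by R10: P49, A2)
U  (by R11: F1, P49, Q)
G  (by R17: K, A2)
T  (by R22: E, K, N)
D3  (by R32: D1)
G1  (by R1: L, N)
R  (by R2: D3, Q)
X  (by R8: U, A2)
H2  (by R13: X, P49, A2)
E2  (by R14: G1)
C3  (by R16: R)
Z  (by R20: T)
E3  (by R36: H2)
S  (by R3: E3)
V  (by R5: C3)
C2  (by R6: E2)
B1  (by R18: Z)
B3  (by R19: C2, B1, G)
W  (by R28: B3)
B2  (by R34: V, Q)
H  (by R12: B2)
C  (by R21: W, A2, H)
F2  (by R30: C, S, A)

Yes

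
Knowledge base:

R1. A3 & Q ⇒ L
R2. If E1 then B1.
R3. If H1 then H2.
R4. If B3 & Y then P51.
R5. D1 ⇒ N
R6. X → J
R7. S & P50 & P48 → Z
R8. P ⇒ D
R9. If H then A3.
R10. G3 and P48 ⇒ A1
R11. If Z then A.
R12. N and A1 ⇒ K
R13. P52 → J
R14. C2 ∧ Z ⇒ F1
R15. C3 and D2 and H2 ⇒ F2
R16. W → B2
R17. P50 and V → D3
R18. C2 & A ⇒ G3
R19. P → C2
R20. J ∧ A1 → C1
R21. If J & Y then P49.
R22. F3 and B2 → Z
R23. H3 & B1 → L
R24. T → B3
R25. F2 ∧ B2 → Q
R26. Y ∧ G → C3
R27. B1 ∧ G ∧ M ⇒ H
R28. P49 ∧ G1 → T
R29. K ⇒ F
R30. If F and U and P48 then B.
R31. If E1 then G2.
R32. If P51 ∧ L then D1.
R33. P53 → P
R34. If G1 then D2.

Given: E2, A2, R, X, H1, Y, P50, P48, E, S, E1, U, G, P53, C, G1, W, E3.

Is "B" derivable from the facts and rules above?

Forward chaining from the given facts derives: B1, H2, J, Z, A, B2, P49, C3, T, G2, P, D2, D, F2, C2, B3, Q, P51, F1, G3, A1, C1.
The only rule concluding B is R30, which needs F; that is never established.

No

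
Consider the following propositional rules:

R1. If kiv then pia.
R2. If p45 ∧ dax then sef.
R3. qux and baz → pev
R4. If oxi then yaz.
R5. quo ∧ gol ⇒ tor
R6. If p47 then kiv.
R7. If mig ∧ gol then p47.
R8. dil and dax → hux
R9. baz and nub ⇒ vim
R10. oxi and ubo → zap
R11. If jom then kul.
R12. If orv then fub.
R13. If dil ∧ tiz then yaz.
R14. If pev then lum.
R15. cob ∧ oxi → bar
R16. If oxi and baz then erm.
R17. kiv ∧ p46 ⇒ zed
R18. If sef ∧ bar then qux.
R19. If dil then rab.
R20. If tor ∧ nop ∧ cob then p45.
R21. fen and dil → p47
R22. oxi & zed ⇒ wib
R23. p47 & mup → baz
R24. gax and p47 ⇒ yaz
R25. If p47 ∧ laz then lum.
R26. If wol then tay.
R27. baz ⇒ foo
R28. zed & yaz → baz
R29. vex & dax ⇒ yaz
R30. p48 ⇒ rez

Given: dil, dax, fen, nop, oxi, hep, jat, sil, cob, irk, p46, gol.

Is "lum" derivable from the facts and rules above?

Forward chaining from the given facts derives: yaz, hux, bar, rab, p47, kiv, zed, wib, baz, pia, erm, foo.
Rules concluding lum: R14 needs pev; R25 needs laz — none of these are established.

No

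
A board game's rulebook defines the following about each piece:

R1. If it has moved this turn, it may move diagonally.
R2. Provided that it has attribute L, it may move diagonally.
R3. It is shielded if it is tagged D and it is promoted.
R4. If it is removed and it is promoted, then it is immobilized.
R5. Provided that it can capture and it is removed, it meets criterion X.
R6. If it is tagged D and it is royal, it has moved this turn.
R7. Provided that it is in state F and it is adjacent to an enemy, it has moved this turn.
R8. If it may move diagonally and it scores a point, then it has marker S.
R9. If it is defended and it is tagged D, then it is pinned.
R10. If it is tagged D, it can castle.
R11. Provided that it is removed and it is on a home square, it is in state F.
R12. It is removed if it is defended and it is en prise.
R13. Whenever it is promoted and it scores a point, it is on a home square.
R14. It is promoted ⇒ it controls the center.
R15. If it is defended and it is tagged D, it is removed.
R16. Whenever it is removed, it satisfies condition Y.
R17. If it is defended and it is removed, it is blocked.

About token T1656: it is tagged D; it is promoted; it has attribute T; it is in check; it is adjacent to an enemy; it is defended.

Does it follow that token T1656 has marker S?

Forward chaining from the given facts derives: is shielded, is pinned, can castle, controls the center, is removed, satisfies condition Y, is blocked, is immobilized.
The only rule concluding "it has marker S" is R8, which needs "it may move diagonally"; that is never established.

No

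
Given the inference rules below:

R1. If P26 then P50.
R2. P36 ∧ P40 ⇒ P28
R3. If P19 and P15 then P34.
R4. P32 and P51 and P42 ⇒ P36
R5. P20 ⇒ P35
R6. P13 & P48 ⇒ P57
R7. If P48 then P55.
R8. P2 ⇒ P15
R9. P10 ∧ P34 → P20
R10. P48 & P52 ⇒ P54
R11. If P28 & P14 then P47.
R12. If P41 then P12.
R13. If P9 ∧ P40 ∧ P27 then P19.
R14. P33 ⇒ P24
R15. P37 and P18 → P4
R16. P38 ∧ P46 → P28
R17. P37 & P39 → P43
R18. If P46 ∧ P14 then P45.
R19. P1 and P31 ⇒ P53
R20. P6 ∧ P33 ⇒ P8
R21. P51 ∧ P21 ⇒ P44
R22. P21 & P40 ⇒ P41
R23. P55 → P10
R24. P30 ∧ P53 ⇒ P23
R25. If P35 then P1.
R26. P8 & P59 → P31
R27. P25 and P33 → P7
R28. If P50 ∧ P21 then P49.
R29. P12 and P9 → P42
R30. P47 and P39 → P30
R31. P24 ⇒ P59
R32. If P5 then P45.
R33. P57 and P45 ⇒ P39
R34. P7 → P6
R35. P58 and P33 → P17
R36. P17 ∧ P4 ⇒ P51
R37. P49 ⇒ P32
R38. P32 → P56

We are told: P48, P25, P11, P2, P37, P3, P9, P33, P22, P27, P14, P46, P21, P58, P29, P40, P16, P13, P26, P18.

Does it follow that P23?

Yes

P50  (by R1: P26)
P57  (by R6: P13, P48)
P55  (by R7: P48)
P15  (by R8: P2)
P19  (by R13: P9, P40, P27)
P24  (by R14: P33)
P4  (by R15: P37, P18)
P45  (by R18: P46, P14)
P41  (by R22: P21, P40)
P10  (by R23: P55)
P7  (by R27: P25, P33)
P49  (by R28: P50, P21)
P59  (by R31: P24)
P39  (by R33: P57, P45)
P6  (by R34: P7)
P17  (by R35: P58, P33)
P51  (by R36: P17, P4)
P32  (by R37: P49)
P34  (by R3: P19, P15)
P20  (by R9: P10, P34)
P12  (by R12: P41)
P8  (by R20: P6, P33)
P31  (by R26: P8, P59)
P42  (by R29: P12, P9)
P36  (by R4: P32, P51, P42)
P35  (by R5: P20)
P1  (by R25: P35)
P28  (by R2: P36, P40)
P47  (by R11: P28, P14)
P53  (by R19: P1, P31)
P30  (by R30: P47, P39)
P23  (by R24: P30, P53)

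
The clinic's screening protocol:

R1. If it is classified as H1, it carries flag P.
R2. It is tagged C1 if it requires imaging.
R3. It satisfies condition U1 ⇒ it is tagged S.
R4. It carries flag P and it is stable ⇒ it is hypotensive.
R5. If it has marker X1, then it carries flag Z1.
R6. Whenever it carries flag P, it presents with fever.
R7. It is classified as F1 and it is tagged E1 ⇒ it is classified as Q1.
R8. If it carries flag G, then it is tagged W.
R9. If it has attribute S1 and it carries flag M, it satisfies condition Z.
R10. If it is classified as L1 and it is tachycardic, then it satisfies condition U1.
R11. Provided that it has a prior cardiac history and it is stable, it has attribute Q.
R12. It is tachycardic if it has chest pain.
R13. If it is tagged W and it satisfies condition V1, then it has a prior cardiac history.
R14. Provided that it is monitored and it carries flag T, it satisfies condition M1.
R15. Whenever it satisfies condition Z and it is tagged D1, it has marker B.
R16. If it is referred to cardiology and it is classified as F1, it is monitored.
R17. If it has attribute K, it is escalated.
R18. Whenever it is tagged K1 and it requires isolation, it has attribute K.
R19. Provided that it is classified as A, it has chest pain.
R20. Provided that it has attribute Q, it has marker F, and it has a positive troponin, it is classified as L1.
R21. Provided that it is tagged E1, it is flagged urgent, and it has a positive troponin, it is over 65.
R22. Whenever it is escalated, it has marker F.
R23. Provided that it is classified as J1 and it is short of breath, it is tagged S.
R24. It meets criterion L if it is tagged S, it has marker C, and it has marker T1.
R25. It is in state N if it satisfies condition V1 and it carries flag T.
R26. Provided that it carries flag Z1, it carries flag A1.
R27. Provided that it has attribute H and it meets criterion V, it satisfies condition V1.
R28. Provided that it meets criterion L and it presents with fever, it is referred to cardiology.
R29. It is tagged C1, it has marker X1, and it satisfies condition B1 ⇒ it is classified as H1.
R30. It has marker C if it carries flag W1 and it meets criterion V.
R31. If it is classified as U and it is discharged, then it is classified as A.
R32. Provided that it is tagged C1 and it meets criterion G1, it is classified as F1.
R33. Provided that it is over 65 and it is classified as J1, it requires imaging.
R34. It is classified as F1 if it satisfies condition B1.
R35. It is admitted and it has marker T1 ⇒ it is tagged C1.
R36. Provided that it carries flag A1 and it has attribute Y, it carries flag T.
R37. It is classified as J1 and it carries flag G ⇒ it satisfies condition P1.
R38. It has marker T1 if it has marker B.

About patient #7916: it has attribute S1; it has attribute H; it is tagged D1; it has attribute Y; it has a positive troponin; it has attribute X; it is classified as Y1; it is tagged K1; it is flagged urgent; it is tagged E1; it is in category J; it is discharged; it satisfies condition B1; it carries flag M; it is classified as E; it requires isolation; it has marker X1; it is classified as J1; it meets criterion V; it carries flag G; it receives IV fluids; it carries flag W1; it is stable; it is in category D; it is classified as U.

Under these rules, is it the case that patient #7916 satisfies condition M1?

Yes

By R5 (it has marker X1): it carries flag Z1.
By R8 (it carries flag G): it is tagged W.
By R9 (it has attribute S1, it carries flag M): it satisfies condition Z.
By R15 (it satisfies condition Z, it is tagged D1): it has marker B.
By R18 (it is tagged K1, it requires isolation): it has attribute K.
By R21 (it is tagged E1, it is flagged urgent, it has a positive troponin): it is over 65.
By R26 (it carries flag Z1): it carries flag A1.
By R27 (it has attribute H, it meets criterion V): it satisfies condition V1.
By R30 (it carries flag W1, it meets criterion V): it has marker C.
By R31 (it is classified as U, it is discharged): it is classified as A.
By R33 (it is over 65, it is classified as J1): it requires imaging.
By R34 (it satisfies condition B1): it is classified as F1.
By R36 (it carries flag A1, it has attribute Y): it carries flag T.
By R38 (it has marker B): it has marker T1.
By R2 (it requires imaging): it is tagged C1.
By R13 (it is tagged W, it satisfies condition V1): it has a prior cardiac history.
By R17 (it has attribute K): it is escalated.
By R19 (it is classified as A): it has chest pain.
By R22 (it is escalated): it has marker F.
By R29 (it is tagged C1, it has marker X1, it satisfies condition B1): it is classified as H1.
By R1 (it is classified as H1): it carries flag P.
By R6 (it carries flag P): it presents with fever.
By R11 (it has a prior cardiac history, it is stable): it has attribute Q.
By R12 (it has chest pain): it is tachycardic.
By R20 (it has attribute Q, it has marker F, it has a positive troponin): it is classified as L1.
By R10 (it is classified as L1, it is tachycardic): it satisfies condition U1.
By R3 (it satisfies condition U1): it is tagged S.
By R24 (it is tagged S, it has marker C, it has marker T1): it meets criterion L.
By R28 (it meets criterion L, it presents with fever): it is referred to cardiology.
By R16 (it is referred to cardiology, it is classified as F1): it is monitored.
By R14 (it is monitored, it carries flag T): it satisfies condition M1.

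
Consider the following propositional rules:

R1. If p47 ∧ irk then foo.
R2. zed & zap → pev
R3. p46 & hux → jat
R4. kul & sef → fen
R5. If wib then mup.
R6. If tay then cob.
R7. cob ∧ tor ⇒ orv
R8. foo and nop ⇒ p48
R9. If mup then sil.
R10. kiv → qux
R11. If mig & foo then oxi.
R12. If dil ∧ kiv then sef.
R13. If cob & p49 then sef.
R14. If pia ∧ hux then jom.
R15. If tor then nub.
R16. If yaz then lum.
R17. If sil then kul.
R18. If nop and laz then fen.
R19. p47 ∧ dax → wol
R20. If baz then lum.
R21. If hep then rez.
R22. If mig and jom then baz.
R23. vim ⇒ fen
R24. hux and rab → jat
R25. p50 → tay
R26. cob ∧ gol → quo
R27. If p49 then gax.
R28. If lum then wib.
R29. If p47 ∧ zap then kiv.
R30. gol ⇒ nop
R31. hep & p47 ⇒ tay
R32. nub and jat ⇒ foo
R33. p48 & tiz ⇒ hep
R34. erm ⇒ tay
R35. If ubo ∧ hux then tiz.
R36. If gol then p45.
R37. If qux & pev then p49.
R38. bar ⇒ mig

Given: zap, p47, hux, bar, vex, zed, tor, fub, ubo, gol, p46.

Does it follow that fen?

Forward chaining from the given facts derives: pev, jat, nub, kiv, nop, foo, tiz, p45, mig, p48, qux, oxi, hep, p49, rez, gax, tay, cob, orv, sef, quo.
Rules concluding fen: R4 needs kul; R18 needs laz; R23 needs vim — none of these are established.

No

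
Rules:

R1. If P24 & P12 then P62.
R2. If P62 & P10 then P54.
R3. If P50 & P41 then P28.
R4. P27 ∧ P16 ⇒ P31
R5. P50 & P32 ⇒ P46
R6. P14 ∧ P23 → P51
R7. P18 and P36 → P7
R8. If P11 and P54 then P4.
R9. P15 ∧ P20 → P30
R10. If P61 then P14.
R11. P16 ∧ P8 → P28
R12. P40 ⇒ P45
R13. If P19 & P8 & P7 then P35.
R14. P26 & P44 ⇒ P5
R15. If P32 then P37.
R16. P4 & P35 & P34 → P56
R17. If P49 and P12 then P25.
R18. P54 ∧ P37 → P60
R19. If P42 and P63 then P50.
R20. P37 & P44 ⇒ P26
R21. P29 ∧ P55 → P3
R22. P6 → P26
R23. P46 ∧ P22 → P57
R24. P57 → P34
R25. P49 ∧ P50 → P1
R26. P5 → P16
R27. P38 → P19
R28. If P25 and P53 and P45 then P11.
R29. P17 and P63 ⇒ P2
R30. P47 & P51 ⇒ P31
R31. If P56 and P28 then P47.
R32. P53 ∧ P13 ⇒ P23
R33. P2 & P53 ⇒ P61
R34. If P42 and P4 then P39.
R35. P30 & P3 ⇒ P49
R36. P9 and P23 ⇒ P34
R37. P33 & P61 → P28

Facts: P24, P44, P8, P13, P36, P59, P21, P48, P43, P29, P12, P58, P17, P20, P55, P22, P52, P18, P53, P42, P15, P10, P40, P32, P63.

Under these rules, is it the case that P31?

Forward chaining from the given facts derives: P62, P54, P7, P30, P45, P37, P60, P50, P26, P3, P2, P23, P61, P49, P46, P14, P5, P25, P57, P34, P1, P16, P11, P51, P4, P28, P39.
Rules concluding P31: R4 needs P27; R30 needs P47 — none of these are established.

No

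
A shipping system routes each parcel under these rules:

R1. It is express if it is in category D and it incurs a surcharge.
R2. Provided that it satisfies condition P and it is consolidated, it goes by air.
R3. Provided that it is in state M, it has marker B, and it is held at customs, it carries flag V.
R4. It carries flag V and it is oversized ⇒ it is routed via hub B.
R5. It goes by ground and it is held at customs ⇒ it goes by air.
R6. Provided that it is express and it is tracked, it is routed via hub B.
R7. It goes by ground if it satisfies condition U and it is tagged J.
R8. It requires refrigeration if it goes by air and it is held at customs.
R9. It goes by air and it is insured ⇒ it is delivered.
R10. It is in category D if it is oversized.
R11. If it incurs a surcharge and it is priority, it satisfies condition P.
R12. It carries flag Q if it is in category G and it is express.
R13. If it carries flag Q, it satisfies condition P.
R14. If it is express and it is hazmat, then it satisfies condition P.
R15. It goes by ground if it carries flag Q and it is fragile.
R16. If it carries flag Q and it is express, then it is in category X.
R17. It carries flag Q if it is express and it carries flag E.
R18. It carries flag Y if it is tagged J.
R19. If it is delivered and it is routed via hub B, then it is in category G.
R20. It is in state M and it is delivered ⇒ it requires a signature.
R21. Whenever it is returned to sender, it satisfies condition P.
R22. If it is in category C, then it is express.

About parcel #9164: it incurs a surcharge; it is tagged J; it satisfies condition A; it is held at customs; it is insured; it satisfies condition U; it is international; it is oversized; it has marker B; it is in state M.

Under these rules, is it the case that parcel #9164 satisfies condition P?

By R3 (it is in state M, it has marker B, it is held at customs): it carries flag V.
By R4 (it carries flag V, it is oversized): it is routed via hub B.
By R7 (it satisfies condition U, it is tagged J): it goes by ground.
By R10 (it is oversized): it is in category D.
By R1 (it is in category D, it incurs a surcharge): it is express.
By R5 (it goes by ground, it is held at customs): it goes by air.
By R9 (it goes by air, it is insured): it is delivered.
By R19 (it is delivered, it is routed via hub B): it is in category G.
By R12 (it is in category G, it is express): it carries flag Q.
By R13 (it carries flag Q): it satisfies condition P.

Yes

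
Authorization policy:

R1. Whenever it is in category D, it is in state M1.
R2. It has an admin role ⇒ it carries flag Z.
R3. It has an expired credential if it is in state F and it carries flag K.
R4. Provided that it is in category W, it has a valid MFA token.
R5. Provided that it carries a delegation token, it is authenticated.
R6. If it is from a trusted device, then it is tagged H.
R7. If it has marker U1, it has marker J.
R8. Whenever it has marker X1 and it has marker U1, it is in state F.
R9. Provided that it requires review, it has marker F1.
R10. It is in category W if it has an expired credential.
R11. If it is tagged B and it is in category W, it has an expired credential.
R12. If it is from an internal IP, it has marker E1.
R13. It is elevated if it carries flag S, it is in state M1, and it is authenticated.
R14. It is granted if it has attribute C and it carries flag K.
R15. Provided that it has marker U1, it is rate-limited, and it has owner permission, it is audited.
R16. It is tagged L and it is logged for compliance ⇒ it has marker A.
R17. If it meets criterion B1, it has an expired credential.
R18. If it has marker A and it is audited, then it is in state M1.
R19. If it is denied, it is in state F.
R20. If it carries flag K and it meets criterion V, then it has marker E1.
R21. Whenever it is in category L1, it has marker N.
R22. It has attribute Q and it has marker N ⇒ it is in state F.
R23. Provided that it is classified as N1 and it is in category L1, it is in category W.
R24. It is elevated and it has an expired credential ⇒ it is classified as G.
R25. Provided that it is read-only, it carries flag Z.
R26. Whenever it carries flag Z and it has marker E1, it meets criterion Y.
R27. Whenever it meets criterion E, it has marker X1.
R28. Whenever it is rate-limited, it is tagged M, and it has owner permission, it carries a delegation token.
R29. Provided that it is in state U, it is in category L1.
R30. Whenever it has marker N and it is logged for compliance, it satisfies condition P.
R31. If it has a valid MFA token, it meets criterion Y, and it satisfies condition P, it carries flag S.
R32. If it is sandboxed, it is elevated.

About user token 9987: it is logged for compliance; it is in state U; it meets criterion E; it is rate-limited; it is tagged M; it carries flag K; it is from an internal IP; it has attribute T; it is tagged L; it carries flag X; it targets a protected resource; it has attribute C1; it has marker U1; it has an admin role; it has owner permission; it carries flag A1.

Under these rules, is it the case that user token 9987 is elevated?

Yes

By R2 (it has an admin role): it carries flag Z.
By R12 (it is from an internal IP): it has marker E1.
By R15 (it has marker U1, it is rate-limited, it has owner permission): it is audited.
By R16 (it is tagged L, it is logged for compliance): it has marker A.
By R18 (it has marker A, it is audited): it is in state M1.
By R26 (it carries flag Z, it has marker E1): it meets criterion Y.
By R27 (it meets criterion E): it has marker X1.
By R28 (it is rate-limited, it is tagged M, it has owner permission): it carries a delegation token.
By R29 (it is in state U): it is in category L1.
By R5 (it carries a delegation token): it is authenticated.
By R8 (it has marker X1, it has marker U1): it is in state F.
By R21 (it is in category L1): it has marker N.
By R30 (it has marker N, it is logged for compliance): it satisfies condition P.
By R3 (it is in state F, it carries flag K): it has an expired credential.
By R10 (it has an expired credential): it is in category W.
By R4 (it is in category W): it has a valid MFA token.
By R31 (it has a valid MFA token, it meets criterion Y, it satisfies condition P): it carries flag S.
By R13 (it carries flag S, it is in state M1, it is authenticated): it is elevated.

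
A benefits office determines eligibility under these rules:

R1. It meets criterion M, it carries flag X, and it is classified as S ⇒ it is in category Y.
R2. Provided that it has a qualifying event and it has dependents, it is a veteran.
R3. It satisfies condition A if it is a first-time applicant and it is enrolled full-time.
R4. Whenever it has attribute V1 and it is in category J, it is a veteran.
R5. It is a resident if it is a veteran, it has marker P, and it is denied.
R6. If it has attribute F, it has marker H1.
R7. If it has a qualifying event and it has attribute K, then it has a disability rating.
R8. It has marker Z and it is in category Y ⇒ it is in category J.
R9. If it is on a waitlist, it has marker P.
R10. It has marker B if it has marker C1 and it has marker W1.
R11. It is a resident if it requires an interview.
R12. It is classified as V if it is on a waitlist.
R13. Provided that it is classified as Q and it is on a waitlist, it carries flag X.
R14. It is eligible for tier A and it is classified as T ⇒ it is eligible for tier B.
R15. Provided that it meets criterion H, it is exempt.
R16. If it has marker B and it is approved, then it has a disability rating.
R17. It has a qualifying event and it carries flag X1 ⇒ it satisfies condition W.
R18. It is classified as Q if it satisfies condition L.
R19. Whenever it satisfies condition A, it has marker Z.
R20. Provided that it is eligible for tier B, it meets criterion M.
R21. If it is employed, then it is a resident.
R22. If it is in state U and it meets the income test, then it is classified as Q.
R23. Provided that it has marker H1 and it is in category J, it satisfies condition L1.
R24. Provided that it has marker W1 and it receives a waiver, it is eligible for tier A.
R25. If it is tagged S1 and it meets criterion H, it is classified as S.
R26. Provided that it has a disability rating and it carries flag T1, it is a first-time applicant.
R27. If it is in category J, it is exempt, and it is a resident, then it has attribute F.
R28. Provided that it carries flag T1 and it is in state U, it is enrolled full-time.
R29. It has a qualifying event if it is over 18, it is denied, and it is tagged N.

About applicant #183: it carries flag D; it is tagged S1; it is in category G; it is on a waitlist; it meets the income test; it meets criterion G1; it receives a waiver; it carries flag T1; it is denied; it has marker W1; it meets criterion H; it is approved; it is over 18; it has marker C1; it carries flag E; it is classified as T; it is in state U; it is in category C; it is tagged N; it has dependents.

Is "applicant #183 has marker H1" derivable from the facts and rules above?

Yes

By R9 (it is on a waitlist): it has marker P.
By R10 (it has marker C1, it has marker W1): it has marker B.
By R15 (it meets criterion H): it is exempt.
By R16 (it has marker B, it is approved): it has a disability rating.
By R22 (it is in state U, it meets the income test): it is classified as Q.
By R24 (it has marker W1, it receives a waiver): it is eligible for tier A.
By R25 (it is tagged S1, it meets criterion H): it is classified as S.
By R26 (it has a disability rating, it carries flag T1): it is a first-time applicant.
By R28 (it carries flag T1, it is in state U): it is enrolled full-time.
By R29 (it is over 18, it is denied, it is tagged N): it has a qualifying event.
By R2 (it has a qualifying event, it has dependents): it is a veteran.
By R3 (it is a first-time applicant, it is enrolled full-time): it satisfies condition A.
By R5 (it is a veteran, it has marker P, it is denied): it is a resident.
By R13 (it is classified as Q, it is on a waitlist): it carries flag X.
By R14 (it is eligible for tier A, it is classified as T): it is eligible for tier B.
By R19 (it satisfies condition A): it has marker Z.
By R20 (it is eligible for tier B): it meets criterion M.
By R1 (it meets criterion M, it carries flag X, it is classified as S): it is in category Y.
By R8 (it has marker Z, it is in category Y): it is in category J.
By R27 (it is in category J, it is exempt, it is a resident): it has attribute F.
By R6 (it has attribute F): it has marker H1.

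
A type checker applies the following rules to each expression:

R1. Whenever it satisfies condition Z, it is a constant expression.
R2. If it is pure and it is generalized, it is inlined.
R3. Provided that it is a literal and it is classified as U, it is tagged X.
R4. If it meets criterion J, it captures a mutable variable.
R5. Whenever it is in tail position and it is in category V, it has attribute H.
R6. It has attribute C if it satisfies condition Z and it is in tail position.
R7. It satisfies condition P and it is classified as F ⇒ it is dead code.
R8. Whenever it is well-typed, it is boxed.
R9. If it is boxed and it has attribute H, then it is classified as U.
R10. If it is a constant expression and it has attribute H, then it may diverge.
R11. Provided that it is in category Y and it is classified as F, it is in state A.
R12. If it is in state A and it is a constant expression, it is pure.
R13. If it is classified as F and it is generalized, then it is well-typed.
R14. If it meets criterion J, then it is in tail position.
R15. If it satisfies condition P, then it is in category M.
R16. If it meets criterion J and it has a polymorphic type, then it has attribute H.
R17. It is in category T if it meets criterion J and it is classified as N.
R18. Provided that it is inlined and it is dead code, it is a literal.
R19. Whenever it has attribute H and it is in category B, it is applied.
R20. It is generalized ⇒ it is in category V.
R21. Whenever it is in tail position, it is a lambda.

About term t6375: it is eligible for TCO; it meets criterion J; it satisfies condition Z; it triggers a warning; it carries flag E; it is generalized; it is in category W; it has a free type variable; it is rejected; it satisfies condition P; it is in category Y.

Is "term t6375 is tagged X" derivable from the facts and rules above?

Forward chaining from the given facts derives: is a constant expression, captures a mutable variable, is in tail position, is in category M, is in category V, is a lambda, has attribute H, has attribute C, may diverge.
The only rule concluding "it is tagged X" is R3, which needs "it is a literal"; that is never established.

No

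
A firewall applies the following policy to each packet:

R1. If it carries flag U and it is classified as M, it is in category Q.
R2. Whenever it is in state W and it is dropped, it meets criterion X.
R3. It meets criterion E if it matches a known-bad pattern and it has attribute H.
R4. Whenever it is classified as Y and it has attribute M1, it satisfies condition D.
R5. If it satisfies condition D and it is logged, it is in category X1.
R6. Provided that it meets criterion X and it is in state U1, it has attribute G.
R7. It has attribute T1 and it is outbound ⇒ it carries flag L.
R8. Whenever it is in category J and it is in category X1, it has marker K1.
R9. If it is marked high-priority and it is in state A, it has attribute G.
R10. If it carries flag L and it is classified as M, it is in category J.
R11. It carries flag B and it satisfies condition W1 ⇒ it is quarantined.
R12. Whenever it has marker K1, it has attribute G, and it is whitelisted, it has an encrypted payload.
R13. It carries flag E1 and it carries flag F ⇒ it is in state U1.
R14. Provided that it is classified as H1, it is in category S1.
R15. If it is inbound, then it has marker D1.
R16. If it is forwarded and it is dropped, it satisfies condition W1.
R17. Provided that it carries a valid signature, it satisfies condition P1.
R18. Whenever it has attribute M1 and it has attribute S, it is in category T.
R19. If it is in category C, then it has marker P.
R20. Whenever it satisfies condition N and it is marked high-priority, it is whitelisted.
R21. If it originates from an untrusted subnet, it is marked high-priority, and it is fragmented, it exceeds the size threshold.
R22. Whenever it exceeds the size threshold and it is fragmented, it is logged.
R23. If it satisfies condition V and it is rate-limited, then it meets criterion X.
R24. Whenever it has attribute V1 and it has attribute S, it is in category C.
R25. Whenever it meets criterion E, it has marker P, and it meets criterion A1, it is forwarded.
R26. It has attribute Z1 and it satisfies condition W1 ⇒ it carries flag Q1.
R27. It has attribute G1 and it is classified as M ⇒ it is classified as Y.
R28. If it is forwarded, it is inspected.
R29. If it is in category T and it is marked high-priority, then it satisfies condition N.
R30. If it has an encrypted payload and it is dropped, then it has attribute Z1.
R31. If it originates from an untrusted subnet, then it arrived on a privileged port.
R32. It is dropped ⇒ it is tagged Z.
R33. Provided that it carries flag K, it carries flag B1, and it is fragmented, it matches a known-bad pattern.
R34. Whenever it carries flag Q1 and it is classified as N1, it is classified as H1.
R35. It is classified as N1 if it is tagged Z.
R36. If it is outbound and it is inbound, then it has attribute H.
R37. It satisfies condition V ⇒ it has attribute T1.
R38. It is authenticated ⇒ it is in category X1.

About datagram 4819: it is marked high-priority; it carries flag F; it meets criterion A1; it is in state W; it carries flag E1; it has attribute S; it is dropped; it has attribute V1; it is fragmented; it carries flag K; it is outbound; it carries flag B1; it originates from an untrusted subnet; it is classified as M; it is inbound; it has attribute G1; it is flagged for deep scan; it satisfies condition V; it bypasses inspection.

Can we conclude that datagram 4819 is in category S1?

No

Forward chaining from the given facts derives: meets criterion X, is in state U1, has marker D1, exceeds the size threshold, is logged, is in category C, is classified as Y, arrived on a privileged port, is tagged Z, matches a known-bad pattern, is classified as N1, has attribute H, has attribute T1, meets criterion E, has attribute G, carries flag L, is in category J, has marker P, is forwarded, is inspected, satisfies condition W1.
The only rule concluding "it is in category S1" is R14, which needs "it is classified as H1"; that is never established.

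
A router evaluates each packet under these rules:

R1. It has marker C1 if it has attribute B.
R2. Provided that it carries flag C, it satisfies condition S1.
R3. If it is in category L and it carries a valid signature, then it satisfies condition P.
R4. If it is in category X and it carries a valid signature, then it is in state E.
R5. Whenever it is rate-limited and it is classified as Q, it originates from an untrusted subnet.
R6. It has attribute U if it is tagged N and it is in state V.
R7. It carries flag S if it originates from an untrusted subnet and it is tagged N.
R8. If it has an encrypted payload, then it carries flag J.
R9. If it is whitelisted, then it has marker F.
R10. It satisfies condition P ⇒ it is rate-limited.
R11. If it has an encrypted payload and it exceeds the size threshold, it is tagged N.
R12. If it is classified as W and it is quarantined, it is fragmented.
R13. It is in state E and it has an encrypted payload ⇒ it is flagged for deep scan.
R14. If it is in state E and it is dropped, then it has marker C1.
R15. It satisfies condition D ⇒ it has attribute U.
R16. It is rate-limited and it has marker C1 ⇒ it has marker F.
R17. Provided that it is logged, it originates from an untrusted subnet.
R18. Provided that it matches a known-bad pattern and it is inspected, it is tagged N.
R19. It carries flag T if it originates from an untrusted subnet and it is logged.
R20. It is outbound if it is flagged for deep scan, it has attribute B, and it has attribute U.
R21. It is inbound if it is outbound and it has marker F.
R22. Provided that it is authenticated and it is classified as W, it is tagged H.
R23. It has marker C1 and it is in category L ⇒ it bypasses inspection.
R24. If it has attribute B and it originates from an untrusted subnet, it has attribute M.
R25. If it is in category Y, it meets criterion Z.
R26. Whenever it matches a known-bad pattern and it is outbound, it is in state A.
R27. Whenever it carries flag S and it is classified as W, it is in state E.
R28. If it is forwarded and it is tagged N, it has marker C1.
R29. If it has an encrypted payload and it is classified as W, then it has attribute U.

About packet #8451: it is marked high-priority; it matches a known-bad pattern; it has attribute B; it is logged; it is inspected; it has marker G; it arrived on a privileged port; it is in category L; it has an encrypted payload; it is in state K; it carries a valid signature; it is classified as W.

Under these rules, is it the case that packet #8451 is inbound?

By R1 (it has attribute B): it has marker C1.
By R3 (it is in category L, it carries a valid signature): it satisfies condition P.
By R10 (it satisfies condition P): it is rate-limited.
By R16 (it is rate-limited, it has marker C1): it has marker F.
By R17 (it is logged): it originates from an untrusted subnet.
By R18 (it matches a known-bad pattern, it is inspected): it is tagged N.
By R29 (it has an encrypted payload, it is classified as W): it has attribute U.
By R7 (it originates from an untrusted subnet, it is tagged N): it carries flag S.
By R27 (it carries flag S, it is classified as W): it is in state E.
By R13 (it is in state E, it has an encrypted payload): it is flagged for deep scan.
By R20 (it is flagged for deep scan, it has attribute B, it has attribute U): it is outbound.
By R21 (it is outbound, it has marker F): it is inbound.

Yes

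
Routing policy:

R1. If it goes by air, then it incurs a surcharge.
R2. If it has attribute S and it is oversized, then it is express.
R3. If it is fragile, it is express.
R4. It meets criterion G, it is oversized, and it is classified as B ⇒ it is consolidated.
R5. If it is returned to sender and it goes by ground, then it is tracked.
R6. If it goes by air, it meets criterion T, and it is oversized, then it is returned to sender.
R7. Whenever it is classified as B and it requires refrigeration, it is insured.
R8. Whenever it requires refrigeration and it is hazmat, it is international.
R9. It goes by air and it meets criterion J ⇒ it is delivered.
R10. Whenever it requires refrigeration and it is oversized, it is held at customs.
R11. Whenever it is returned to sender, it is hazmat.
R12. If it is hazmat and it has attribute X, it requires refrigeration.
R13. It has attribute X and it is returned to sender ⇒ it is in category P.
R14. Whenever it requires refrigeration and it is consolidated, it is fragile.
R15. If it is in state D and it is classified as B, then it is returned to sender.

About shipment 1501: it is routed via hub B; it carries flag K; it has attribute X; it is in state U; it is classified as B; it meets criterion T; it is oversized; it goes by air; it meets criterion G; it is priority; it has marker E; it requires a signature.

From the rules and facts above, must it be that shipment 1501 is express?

Yes

By R4 (it meets criterion G, it is oversized, it is classified as B): it is consolidated.
By R6 (it goes by air, it meets criterion T, it is oversized): it is returned to sender.
By R11 (it is returned to sender): it is hazmat.
By R12 (it is hazmat, it has attribute X): it requires refrigeration.
By R14 (it requires refrigeration, it is consolidated): it is fragile.
By R3 (it is fragile): it is express.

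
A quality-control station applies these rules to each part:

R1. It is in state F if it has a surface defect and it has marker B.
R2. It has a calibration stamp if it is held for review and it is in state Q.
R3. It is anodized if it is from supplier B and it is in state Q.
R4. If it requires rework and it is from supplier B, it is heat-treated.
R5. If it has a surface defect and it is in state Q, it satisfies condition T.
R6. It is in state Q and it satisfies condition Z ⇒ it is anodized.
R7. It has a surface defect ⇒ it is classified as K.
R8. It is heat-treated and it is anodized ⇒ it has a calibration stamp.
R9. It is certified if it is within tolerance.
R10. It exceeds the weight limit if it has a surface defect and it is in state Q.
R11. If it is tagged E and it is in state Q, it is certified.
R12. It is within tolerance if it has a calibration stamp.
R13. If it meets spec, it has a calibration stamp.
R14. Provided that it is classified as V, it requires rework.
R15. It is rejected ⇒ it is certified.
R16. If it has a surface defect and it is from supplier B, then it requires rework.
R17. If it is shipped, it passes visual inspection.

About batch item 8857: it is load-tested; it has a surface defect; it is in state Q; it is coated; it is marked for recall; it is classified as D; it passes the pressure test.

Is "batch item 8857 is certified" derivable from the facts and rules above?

Forward chaining from the given facts derives: satisfies condition T, is classified as K, exceeds the weight limit.
Rules concluding "it is certified": R9 needs "it is within tolerance"; R11 needs "it is tagged E"; R15 needs "it is rejected" — none of these are established.

No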